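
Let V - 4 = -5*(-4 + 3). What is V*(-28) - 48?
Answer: -300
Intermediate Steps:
V = 9 (V = 4 - 5*(-4 + 3) = 4 - 5*(-1) = 4 + 5 = 9)
V*(-28) - 48 = 9*(-28) - 48 = -252 - 48 = -300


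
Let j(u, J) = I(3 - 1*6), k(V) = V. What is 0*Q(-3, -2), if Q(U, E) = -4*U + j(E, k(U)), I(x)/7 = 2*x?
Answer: 0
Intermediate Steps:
I(x) = 14*x (I(x) = 7*(2*x) = 14*x)
j(u, J) = -42 (j(u, J) = 14*(3 - 1*6) = 14*(3 - 6) = 14*(-3) = -42)
Q(U, E) = -42 - 4*U (Q(U, E) = -4*U - 42 = -42 - 4*U)
0*Q(-3, -2) = 0*(-42 - 4*(-3)) = 0*(-42 + 12) = 0*(-30) = 0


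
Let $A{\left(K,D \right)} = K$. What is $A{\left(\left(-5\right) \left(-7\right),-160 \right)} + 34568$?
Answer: $34603$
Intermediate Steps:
$A{\left(\left(-5\right) \left(-7\right),-160 \right)} + 34568 = \left(-5\right) \left(-7\right) + 34568 = 35 + 34568 = 34603$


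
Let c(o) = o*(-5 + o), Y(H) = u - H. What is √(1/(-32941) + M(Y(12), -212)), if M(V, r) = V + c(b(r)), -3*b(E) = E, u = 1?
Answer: 2*√11302771557349/98823 ≈ 68.040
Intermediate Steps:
b(E) = -E/3
Y(H) = 1 - H
M(V, r) = V - r*(-5 - r/3)/3 (M(V, r) = V + (-r/3)*(-5 - r/3) = V - r*(-5 - r/3)/3)
√(1/(-32941) + M(Y(12), -212)) = √(1/(-32941) + ((1 - 1*12) + (⅑)*(-212)*(15 - 212))) = √(-1/32941 + ((1 - 12) + (⅑)*(-212)*(-197))) = √(-1/32941 + (-11 + 41764/9)) = √(-1/32941 + 41665/9) = √(1372486756/296469) = 2*√11302771557349/98823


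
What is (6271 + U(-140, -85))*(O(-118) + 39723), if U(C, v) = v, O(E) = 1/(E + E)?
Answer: 28995721311/118 ≈ 2.4573e+8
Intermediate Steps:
O(E) = 1/(2*E)
(6271 + U(-140, -85))*(O(-118) + 39723) = (6271 - 85)*((½)/(-118) + 39723) = 6186*((½)*(-1/118) + 39723) = 6186*(-1/236 + 39723) = 6186*(9374627/236) = 28995721311/118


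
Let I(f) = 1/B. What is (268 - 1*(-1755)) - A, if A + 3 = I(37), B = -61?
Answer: 123587/61 ≈ 2026.0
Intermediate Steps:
I(f) = -1/61 (I(f) = 1/(-61) = -1/61)
A = -184/61 (A = -3 - 1/61 = -184/61 ≈ -3.0164)
(268 - 1*(-1755)) - A = (268 - 1*(-1755)) - 1*(-184/61) = (268 + 1755) + 184/61 = 2023 + 184/61 = 123587/61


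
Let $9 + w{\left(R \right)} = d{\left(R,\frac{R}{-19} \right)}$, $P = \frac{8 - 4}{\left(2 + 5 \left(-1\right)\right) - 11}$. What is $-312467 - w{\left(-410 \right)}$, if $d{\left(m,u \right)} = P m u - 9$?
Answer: $- \frac{41891917}{133} \approx -3.1498 \cdot 10^{5}$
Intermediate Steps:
$P = - \frac{2}{7}$ ($P = \frac{4}{\left(2 - 5\right) - 11} = \frac{4}{-3 - 11} = \frac{4}{-14} = 4 \left(- \frac{1}{14}\right) = - \frac{2}{7} \approx -0.28571$)
$d{\left(m,u \right)} = -9 - \frac{2 m u}{7}$ ($d{\left(m,u \right)} = - \frac{2 m}{7} u - 9 = - \frac{2 m u}{7} - 9 = -9 - \frac{2 m u}{7}$)
$w{\left(R \right)} = -18 + \frac{2 R^{2}}{133}$ ($w{\left(R \right)} = -9 - \left(9 + \frac{2 R \frac{R}{-19}}{7}\right) = -9 - \left(9 + \frac{2 R R \left(- \frac{1}{19}\right)}{7}\right) = -9 - \left(9 + \frac{2 R \left(- \frac{R}{19}\right)}{7}\right) = -9 + \left(-9 + \frac{2 R^{2}}{133}\right) = -18 + \frac{2 R^{2}}{133}$)
$-312467 - w{\left(-410 \right)} = -312467 - \left(-18 + \frac{2 \left(-410\right)^{2}}{133}\right) = -312467 - \left(-18 + \frac{2}{133} \cdot 168100\right) = -312467 - \left(-18 + \frac{336200}{133}\right) = -312467 - \frac{333806}{133} = - \frac{41891917}{133}$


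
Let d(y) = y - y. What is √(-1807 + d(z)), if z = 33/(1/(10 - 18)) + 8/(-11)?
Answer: I*√1807 ≈ 42.509*I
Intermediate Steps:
z = -2912/11 (z = 33/(1/(-8)) + 8*(-1/11) = 33/(-⅛) - 8/11 = 33*(-8) - 8/11 = -264 - 8/11 = -2912/11 ≈ -264.73)
d(y) = 0
√(-1807 + d(z)) = √(-1807 + 0) = √(-1807) = I*√1807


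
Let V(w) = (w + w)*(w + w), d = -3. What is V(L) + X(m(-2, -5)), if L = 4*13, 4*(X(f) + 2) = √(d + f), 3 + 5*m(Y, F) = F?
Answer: 10814 + I*√115/20 ≈ 10814.0 + 0.53619*I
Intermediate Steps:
m(Y, F) = -⅗ + F/5
X(f) = -2 + √(-3 + f)/4
L = 52
V(w) = 4*w² (V(w) = (2*w)*(2*w) = 4*w²)
V(L) + X(m(-2, -5)) = 4*52² + (-2 + √(-3 + (-⅗ + (⅕)*(-5)))/4) = 4*2704 + (-2 + √(-3 + (-⅗ - 1))/4) = 10816 + (-2 + √(-3 - 8/5)/4) = 10816 + (-2 + √(-23/5)/4) = 10816 + (-2 + (I*√115/5)/4) = 10816 + (-2 + I*√115/20) = 10814 + I*√115/20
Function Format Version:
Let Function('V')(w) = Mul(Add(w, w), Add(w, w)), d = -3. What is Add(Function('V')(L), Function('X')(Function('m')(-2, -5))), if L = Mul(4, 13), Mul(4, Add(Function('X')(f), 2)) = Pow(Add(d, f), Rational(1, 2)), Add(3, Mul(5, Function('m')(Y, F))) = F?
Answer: Add(10814, Mul(Rational(1, 20), I, Pow(115, Rational(1, 2)))) ≈ Add(10814., Mul(0.53619, I))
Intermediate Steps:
Function('m')(Y, F) = Add(Rational(-3, 5), Mul(Rational(1, 5), F))
Function('X')(f) = Add(-2, Mul(Rational(1, 4), Pow(Add(-3, f), Rational(1, 2))))
L = 52
Function('V')(w) = Mul(4, Pow(w, 2)) (Function('V')(w) = Mul(Mul(2, w), Mul(2, w)) = Mul(4, Pow(w, 2)))
Add(Function('V')(L), Function('X')(Function('m')(-2, -5))) = Add(Mul(4, Pow(52, 2)), Add(-2, Mul(Rational(1, 4), Pow(Add(-3, Add(Rational(-3, 5), Mul(Rational(1, 5), -5))), Rational(1, 2))))) = Add(Mul(4, 2704), Add(-2, Mul(Rational(1, 4), Pow(Add(-3, Add(Rational(-3, 5), -1)), Rational(1, 2))))) = Add(10816, Add(-2, Mul(Rational(1, 4), Pow(Add(-3, Rational(-8, 5)), Rational(1, 2))))) = Add(10816, Add(-2, Mul(Rational(1, 4), Pow(Rational(-23, 5), Rational(1, 2))))) = Add(10816, Add(-2, Mul(Rational(1, 4), Mul(Rational(1, 5), I, Pow(115, Rational(1, 2)))))) = Add(10816, Add(-2, Mul(Rational(1, 20), I, Pow(115, Rational(1, 2))))) = Add(10814, Mul(Rational(1, 20), I, Pow(115, Rational(1, 2))))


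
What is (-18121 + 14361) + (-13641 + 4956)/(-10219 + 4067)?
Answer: -23122835/6152 ≈ -3758.6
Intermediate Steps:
(-18121 + 14361) + (-13641 + 4956)/(-10219 + 4067) = -3760 - 8685/(-6152) = -3760 - 8685*(-1/6152) = -3760 + 8685/6152 = -23122835/6152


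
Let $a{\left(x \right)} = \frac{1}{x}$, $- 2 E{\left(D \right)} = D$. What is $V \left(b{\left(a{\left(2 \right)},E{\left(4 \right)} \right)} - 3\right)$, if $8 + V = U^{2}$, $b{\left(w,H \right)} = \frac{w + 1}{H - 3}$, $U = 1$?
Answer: $\frac{231}{10} \approx 23.1$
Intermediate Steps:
$E{\left(D \right)} = - \frac{D}{2}$
$b{\left(w,H \right)} = \frac{1 + w}{-3 + H}$
$V = -7$ ($V = -8 + 1^{2} = -8 + 1 = -7$)
$V \left(b{\left(a{\left(2 \right)},E{\left(4 \right)} \right)} - 3\right) = - 7 \left(\frac{1 + \frac{1}{2}}{-3 - 2} - 3\right) = - 7 \left(\frac{1}{-5} \cdot \frac{3}{2} - 3\right) = - 7 \left(\left(- \frac{1}{5}\right) \frac{3}{2} - 3\right) = - 7 \left(- \frac{3}{10} - 3\right) = \left(-7\right) \left(- \frac{33}{10}\right) = \frac{231}{10}$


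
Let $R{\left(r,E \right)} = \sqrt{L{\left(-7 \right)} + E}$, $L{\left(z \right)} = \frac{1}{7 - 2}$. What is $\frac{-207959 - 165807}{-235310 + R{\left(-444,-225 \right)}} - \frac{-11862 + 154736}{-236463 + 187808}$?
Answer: $\frac{15237871371157219}{3367582618978930} + \frac{186883 i \sqrt{1405}}{69213495406} \approx 4.5249 + 0.00010121 i$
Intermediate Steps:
$L{\left(z \right)} = \frac{1}{5}$
$R{\left(r,E \right)} = \sqrt{\frac{1}{5} + E}$
$\frac{-207959 - 165807}{-235310 + R{\left(-444,-225 \right)}} - \frac{-11862 + 154736}{-236463 + 187808} = \frac{-207959 - 165807}{-235310 + \frac{\sqrt{5 + 25 \left(-225\right)}}{5}} - \frac{-11862 + 154736}{-236463 + 187808} = - \frac{373766}{-235310 + \frac{\sqrt{5 - 5625}}{5}} - \frac{142874}{-48655} = - \frac{373766}{-235310 + \frac{\sqrt{-5620}}{5}} - 142874 \left(- \frac{1}{48655}\right) = - \frac{373766}{-235310 + \frac{2 i \sqrt{1405}}{5}} - - \frac{142874}{48655} = - \frac{373766}{-235310 + \frac{2 i \sqrt{1405}}{5}} + \frac{142874}{48655} = \frac{142874}{48655} - \frac{373766}{-235310 + \frac{2 i \sqrt{1405}}{5}}$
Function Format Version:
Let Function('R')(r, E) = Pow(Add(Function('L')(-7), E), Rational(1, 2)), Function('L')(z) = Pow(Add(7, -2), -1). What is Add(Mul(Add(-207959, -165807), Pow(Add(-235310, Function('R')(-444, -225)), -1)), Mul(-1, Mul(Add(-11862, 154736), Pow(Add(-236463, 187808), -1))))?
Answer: Add(Rational(15237871371157219, 3367582618978930), Mul(Rational(186883, 69213495406), I, Pow(1405, Rational(1, 2)))) ≈ Add(4.5249, Mul(0.00010121, I))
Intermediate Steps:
Function('L')(z) = Rational(1, 5) (Function('L')(z) = Pow(5, -1) = Rational(1, 5))
Function('R')(r, E) = Pow(Add(Rational(1, 5), E), Rational(1, 2))
Add(Mul(Add(-207959, -165807), Pow(Add(-235310, Function('R')(-444, -225)), -1)), Mul(-1, Mul(Add(-11862, 154736), Pow(Add(-236463, 187808), -1)))) = Add(Mul(Add(-207959, -165807), Pow(Add(-235310, Mul(Rational(1, 5), Pow(Add(5, Mul(25, -225)), Rational(1, 2)))), -1)), Mul(-1, Mul(Add(-11862, 154736), Pow(Add(-236463, 187808), -1)))) = Add(Mul(-373766, Pow(Add(-235310, Mul(Rational(1, 5), Pow(Add(5, -5625), Rational(1, 2)))), -1)), Mul(-1, Mul(142874, Pow(-48655, -1)))) = Add(Mul(-373766, Pow(Add(-235310, Mul(Rational(1, 5), Pow(-5620, Rational(1, 2)))), -1)), Mul(-1, Mul(142874, Rational(-1, 48655)))) = Add(Mul(-373766, Pow(Add(-235310, Mul(Rational(1, 5), Mul(2, I, Pow(1405, Rational(1, 2))))), -1)), Mul(-1, Rational(-142874, 48655))) = Add(Mul(-373766, Pow(Add(-235310, Mul(Rational(2, 5), I, Pow(1405, Rational(1, 2)))), -1)), Rational(142874, 48655)) = Add(Rational(142874, 48655), Mul(-373766, Pow(Add(-235310, Mul(Rational(2, 5), I, Pow(1405, Rational(1, 2)))), -1)))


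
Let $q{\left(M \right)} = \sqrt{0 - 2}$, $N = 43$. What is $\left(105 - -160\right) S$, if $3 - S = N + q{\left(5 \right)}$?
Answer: $-10600 - 265 i \sqrt{2} \approx -10600.0 - 374.77 i$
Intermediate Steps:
$q{\left(M \right)} = i \sqrt{2}$ ($q{\left(M \right)} = \sqrt{-2} = i \sqrt{2}$)
$S = -40 - i \sqrt{2}$ ($S = 3 - \left(43 + i \sqrt{2}\right) = -40 - i \sqrt{2} \approx -40.0 - 1.4142 i$)
$\left(105 - -160\right) S = \left(105 - -160\right) \left(-40 - i \sqrt{2}\right) = \left(105 + 160\right) \left(-40 - i \sqrt{2}\right) = 265 \left(-40 - i \sqrt{2}\right) = -10600 - 265 i \sqrt{2}$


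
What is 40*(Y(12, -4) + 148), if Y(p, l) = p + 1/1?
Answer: 6440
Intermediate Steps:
Y(p, l) = 1 + p (Y(p, l) = p + 1 = 1 + p)
40*(Y(12, -4) + 148) = 40*((1 + 12) + 148) = 40*(13 + 148) = 40*161 = 6440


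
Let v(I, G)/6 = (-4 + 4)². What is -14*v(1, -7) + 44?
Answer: 44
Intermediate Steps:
v(I, G) = 0 (v(I, G) = 6*(-4 + 4)² = 6*0² = 6*0 = 0)
-14*v(1, -7) + 44 = -14*0 + 44 = 0 + 44 = 44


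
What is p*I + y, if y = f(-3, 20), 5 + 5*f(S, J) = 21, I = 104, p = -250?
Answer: -129984/5 ≈ -25997.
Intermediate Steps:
f(S, J) = 16/5 (f(S, J) = -1 + (⅕)*21 = -1 + 21/5 = 16/5)
y = 16/5 ≈ 3.2000
p*I + y = -250*104 + 16/5 = -26000 + 16/5 = -129984/5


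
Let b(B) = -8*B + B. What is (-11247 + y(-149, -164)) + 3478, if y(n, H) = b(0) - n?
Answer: -7620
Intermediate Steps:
b(B) = -7*B
y(n, H) = -n (y(n, H) = -7*0 - n = 0 - n = -n)
(-11247 + y(-149, -164)) + 3478 = (-11247 - 1*(-149)) + 3478 = (-11247 + 149) + 3478 = -11098 + 3478 = -7620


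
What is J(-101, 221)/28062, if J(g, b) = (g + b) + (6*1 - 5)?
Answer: 121/28062 ≈ 0.0043119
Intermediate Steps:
J(g, b) = 1 + b + g (J(g, b) = (b + g) + (6 - 5) = (b + g) + 1 = 1 + b + g)
J(-101, 221)/28062 = (1 + 221 - 101)/28062 = 121*(1/28062) = 121/28062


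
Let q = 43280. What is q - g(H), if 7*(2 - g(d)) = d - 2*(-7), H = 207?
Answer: 303167/7 ≈ 43310.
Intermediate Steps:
g(d) = -d/7 (g(d) = 2 - (d - 2*(-7))/7 = 2 - (d + 14)/7 = 2 - (14 + d)/7 = 2 + (-2 - d/7) = -d/7)
q - g(H) = 43280 - (-1)*207/7 = 43280 - 1*(-207/7) = 43280 + 207/7 = 303167/7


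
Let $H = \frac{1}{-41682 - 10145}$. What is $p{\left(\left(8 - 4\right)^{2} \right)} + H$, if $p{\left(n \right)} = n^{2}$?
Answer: $\frac{13267711}{51827} \approx 256.0$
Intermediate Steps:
$H = - \frac{1}{51827}$ ($H = \frac{1}{-51827} = - \frac{1}{51827} \approx -1.9295 \cdot 10^{-5}$)
$p{\left(\left(8 - 4\right)^{2} \right)} + H = \left(\left(8 - 4\right)^{2}\right)^{2} - \frac{1}{51827} = \left(4^{2}\right)^{2} - \frac{1}{51827} = 16^{2} - \frac{1}{51827} = 256 - \frac{1}{51827} = \frac{13267711}{51827}$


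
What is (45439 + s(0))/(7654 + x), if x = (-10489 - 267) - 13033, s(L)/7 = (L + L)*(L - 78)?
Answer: -45439/16135 ≈ -2.8162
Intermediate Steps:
s(L) = 14*L*(-78 + L) (s(L) = 7*((L + L)*(L - 78)) = 7*((2*L)*(-78 + L)) = 7*(2*L*(-78 + L)) = 14*L*(-78 + L))
x = -23789 (x = -10756 - 13033 = -23789)
(45439 + s(0))/(7654 + x) = (45439 + 14*0*(-78 + 0))/(7654 - 23789) = (45439 + 14*0*(-78))/(-16135) = (45439 + 0)*(-1/16135) = 45439*(-1/16135) = -45439/16135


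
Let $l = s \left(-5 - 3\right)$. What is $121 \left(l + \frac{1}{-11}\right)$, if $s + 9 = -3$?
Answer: $11605$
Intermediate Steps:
$s = -12$ ($s = -9 - 3 = -12$)
$l = 96$ ($l = - 12 \left(-5 - 3\right) = \left(-12\right) \left(-8\right) = 96$)
$121 \left(l + \frac{1}{-11}\right) = 121 \left(96 + \frac{1}{-11}\right) = 121 \left(96 - \frac{1}{11}\right) = 121 \cdot \frac{1055}{11} = 11605$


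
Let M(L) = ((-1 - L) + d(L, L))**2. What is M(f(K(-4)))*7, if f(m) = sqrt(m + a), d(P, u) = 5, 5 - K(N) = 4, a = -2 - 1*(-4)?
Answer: 133 - 56*sqrt(3) ≈ 36.005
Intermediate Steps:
a = 2 (a = -2 + 4 = 2)
K(N) = 1 (K(N) = 5 - 1*4 = 5 - 4 = 1)
f(m) = sqrt(2 + m) (f(m) = sqrt(m + 2) = sqrt(2 + m))
M(L) = (4 - L)**2 (M(L) = ((-1 - L) + 5)**2 = (4 - L)**2)
M(f(K(-4)))*7 = (-4 + sqrt(2 + 1))**2*7 = (-4 + sqrt(3))**2*7 = 7*(-4 + sqrt(3))**2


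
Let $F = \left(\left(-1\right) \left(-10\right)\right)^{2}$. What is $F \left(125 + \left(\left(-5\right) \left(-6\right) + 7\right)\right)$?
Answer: $16200$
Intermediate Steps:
$F = 100$ ($F = 10^{2} = 100$)
$F \left(125 + \left(\left(-5\right) \left(-6\right) + 7\right)\right) = 100 \left(125 + \left(\left(-5\right) \left(-6\right) + 7\right)\right) = 100 \left(125 + \left(30 + 7\right)\right) = 100 \left(125 + 37\right) = 100 \cdot 162 = 16200$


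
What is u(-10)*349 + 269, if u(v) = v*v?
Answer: 35169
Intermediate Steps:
u(v) = v²
u(-10)*349 + 269 = (-10)²*349 + 269 = 100*349 + 269 = 34900 + 269 = 35169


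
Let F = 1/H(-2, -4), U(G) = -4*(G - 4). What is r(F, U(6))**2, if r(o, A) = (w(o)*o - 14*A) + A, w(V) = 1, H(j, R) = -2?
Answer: 42849/4 ≈ 10712.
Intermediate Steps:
U(G) = 16 - 4*G (U(G) = -4*(-4 + G) = 16 - 4*G)
F = -1/2 (F = 1/(-2) = -1/2 ≈ -0.50000)
r(o, A) = o - 13*A (r(o, A) = (1*o - 14*A) + A = (o - 14*A) + A = o - 13*A)
r(F, U(6))**2 = (-1/2 - 13*(16 - 4*6))**2 = (-1/2 - 13*(16 - 24))**2 = (-1/2 - 13*(-8))**2 = (-1/2 + 104)**2 = (207/2)**2 = 42849/4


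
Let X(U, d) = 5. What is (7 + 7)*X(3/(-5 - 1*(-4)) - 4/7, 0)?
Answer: 70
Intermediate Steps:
(7 + 7)*X(3/(-5 - 1*(-4)) - 4/7, 0) = (7 + 7)*5 = 14*5 = 70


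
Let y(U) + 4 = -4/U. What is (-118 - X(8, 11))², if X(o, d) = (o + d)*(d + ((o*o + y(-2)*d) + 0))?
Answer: 1265625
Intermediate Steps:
y(U) = -4 - 4/U
X(o, d) = (d + o)*(o² - d) (X(o, d) = (o + d)*(d + ((o*o + (-4 - 4/(-2))*d) + 0)) = (d + o)*(d + ((o² + (-4 - 4*(-½))*d) + 0)) = (d + o)*(d + ((o² + (-4 + 2)*d) + 0)) = (d + o)*(d + ((o² - 2*d) + 0)) = (d + o)*(d + (o² - 2*d)) = (d + o)*(o² - d))
(-118 - X(8, 11))² = (-118 - (8³ - 1*11² + 11*8² - 1*11*8))² = (-118 - (512 - 1*121 + 11*64 - 88))² = (-118 - (512 - 121 + 704 - 88))² = (-118 - 1*1007)² = (-118 - 1007)² = (-1125)² = 1265625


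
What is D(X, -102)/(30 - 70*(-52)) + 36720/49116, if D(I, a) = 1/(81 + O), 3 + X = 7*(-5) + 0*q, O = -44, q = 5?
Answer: 415521493/555788470 ≈ 0.74763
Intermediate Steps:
X = -38 (X = -3 + (7*(-5) + 0*5) = -3 + (-35 + 0) = -3 - 35 = -38)
D(I, a) = 1/37 (D(I, a) = 1/(81 - 44) = 1/37)
D(X, -102)/(30 - 70*(-52)) + 36720/49116 = 1/(37*(30 - 70*(-52))) + 36720/49116 = 1/(37*(30 + 3640)) + 36720*(1/49116) = (1/37)/3670 + 3060/4093 = (1/37)*(1/3670) + 3060/4093 = 1/135790 + 3060/4093 = 415521493/555788470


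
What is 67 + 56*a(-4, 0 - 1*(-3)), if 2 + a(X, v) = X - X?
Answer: -45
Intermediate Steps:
a(X, v) = -2 (a(X, v) = -2 + (X - X) = -2 + 0 = -2)
67 + 56*a(-4, 0 - 1*(-3)) = 67 + 56*(-2) = 67 - 112 = -45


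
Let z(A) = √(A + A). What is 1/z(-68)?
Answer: -I*√34/68 ≈ -0.085749*I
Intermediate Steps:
z(A) = √2*√A (z(A) = √(2*A) = √2*√A)
1/z(-68) = 1/(√2*√(-68)) = 1/(√2*(2*I*√17)) = 1/(2*I*√34) = -I*√34/68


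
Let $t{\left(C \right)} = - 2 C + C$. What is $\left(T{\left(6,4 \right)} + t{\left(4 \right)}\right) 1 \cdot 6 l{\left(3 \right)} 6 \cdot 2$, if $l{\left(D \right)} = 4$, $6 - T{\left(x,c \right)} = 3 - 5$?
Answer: $1152$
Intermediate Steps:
$T{\left(x,c \right)} = 8$ ($T{\left(x,c \right)} = 6 - \left(3 - 5\right) = 6 - -2 = 6 + 2 = 8$)
$t{\left(C \right)} = - C$
$\left(T{\left(6,4 \right)} + t{\left(4 \right)}\right) 1 \cdot 6 l{\left(3 \right)} 6 \cdot 2 = \left(8 - 4\right) 1 \cdot 6 \cdot 4 \cdot 6 \cdot 2 = \left(8 - 4\right) 6 \cdot 24 \cdot 2 = 4 \cdot 6 \cdot 48 = 4 \cdot 288 = 1152$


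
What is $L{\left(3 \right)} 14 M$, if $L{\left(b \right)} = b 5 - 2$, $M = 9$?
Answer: $1638$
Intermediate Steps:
$L{\left(b \right)} = -2 + 5 b$ ($L{\left(b \right)} = 5 b - 2 = -2 + 5 b$)
$L{\left(3 \right)} 14 M = \left(-2 + 5 \cdot 3\right) 14 \cdot 9 = \left(-2 + 15\right) 14 \cdot 9 = 13 \cdot 14 \cdot 9 = 182 \cdot 9 = 1638$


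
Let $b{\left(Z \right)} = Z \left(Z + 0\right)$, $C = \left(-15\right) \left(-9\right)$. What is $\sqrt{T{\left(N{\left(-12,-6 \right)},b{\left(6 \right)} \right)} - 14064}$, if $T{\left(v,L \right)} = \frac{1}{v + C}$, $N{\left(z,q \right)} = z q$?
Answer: $\frac{i \sqrt{66958681}}{69} \approx 118.59 i$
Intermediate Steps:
$C = 135$
$b{\left(Z \right)} = Z^{2}$ ($b{\left(Z \right)} = Z Z = Z^{2}$)
$N{\left(z,q \right)} = q z$
$T{\left(v,L \right)} = \frac{1}{135 + v}$ ($T{\left(v,L \right)} = \frac{1}{v + 135} = \frac{1}{135 + v}$)
$\sqrt{T{\left(N{\left(-12,-6 \right)},b{\left(6 \right)} \right)} - 14064} = \sqrt{\frac{1}{135 - -72} - 14064} = \sqrt{\frac{1}{135 + 72} - 14064} = \sqrt{\frac{1}{207} - 14064} = \sqrt{- \frac{2911247}{207}} = \frac{i \sqrt{66958681}}{69}$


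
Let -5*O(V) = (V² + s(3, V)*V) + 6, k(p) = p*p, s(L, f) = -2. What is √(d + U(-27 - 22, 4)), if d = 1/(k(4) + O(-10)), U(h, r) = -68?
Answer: I*√144118/46 ≈ 8.2528*I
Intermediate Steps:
k(p) = p²
O(V) = -6/5 - V²/5 + 2*V/5 (O(V) = -((V² - 2*V) + 6)/5 = -(6 + V² - 2*V)/5 = -6/5 - V²/5 + 2*V/5)
d = -5/46 (d = 1/(4² + (-6/5 - ⅕*(-10)² + (⅖)*(-10))) = 1/(16 + (-6/5 - ⅕*100 - 4)) = 1/(16 + (-6/5 - 20 - 4)) = 1/(16 - 126/5) = 1/(-46/5) = -5/46 ≈ -0.10870)
√(d + U(-27 - 22, 4)) = √(-5/46 - 68) = √(-3133/46) = I*√144118/46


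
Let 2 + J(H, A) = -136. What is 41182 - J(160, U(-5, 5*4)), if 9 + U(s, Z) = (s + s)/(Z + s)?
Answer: 41320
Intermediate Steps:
U(s, Z) = -9 + 2*s/(Z + s) (U(s, Z) = -9 + (s + s)/(Z + s) = -9 + (2*s)/(Z + s) = -9 + 2*s/(Z + s))
J(H, A) = -138 (J(H, A) = -2 - 136 = -138)
41182 - J(160, U(-5, 5*4)) = 41182 - 1*(-138) = 41182 + 138 = 41320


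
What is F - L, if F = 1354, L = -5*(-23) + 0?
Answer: 1239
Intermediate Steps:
L = 115 (L = 115 + 0 = 115)
F - L = 1354 - 1*115 = 1354 - 115 = 1239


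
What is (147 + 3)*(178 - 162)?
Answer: 2400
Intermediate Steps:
(147 + 3)*(178 - 162) = 150*16 = 2400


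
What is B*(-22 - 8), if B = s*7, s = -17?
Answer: 3570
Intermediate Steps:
B = -119 (B = -17*7 = -119)
B*(-22 - 8) = -119*(-22 - 8) = -119*(-30) = 3570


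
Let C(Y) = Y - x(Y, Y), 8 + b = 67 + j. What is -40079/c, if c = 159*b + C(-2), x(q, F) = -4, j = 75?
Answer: -40079/21308 ≈ -1.8809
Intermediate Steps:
b = 134 (b = -8 + (67 + 75) = -8 + 142 = 134)
C(Y) = 4 + Y (C(Y) = Y - 1*(-4) = Y + 4 = 4 + Y)
c = 21308 (c = 159*134 + (4 - 2) = 21306 + 2 = 21308)
-40079/c = -40079/21308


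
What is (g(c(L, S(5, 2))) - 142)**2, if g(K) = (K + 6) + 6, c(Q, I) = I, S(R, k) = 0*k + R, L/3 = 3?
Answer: 15625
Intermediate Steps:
L = 9 (L = 3*3 = 9)
S(R, k) = R (S(R, k) = 0 + R = R)
g(K) = 12 + K (g(K) = (6 + K) + 6 = 12 + K)
(g(c(L, S(5, 2))) - 142)**2 = ((12 + 5) - 142)**2 = (17 - 142)**2 = (-125)**2 = 15625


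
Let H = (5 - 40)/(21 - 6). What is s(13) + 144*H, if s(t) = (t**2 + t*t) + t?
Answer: 15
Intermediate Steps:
H = -7/3 (H = -35/15 = -35*1/15 = -7/3 ≈ -2.3333)
s(t) = t + 2*t**2 (s(t) = (t**2 + t**2) + t = 2*t**2 + t = t + 2*t**2)
s(13) + 144*H = 13*(1 + 2*13) + 144*(-7/3) = 13*(1 + 26) - 336 = 13*27 - 336 = 351 - 336 = 15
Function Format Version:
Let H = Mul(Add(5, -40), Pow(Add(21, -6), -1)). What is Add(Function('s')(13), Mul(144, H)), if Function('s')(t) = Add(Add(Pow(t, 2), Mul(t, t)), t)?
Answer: 15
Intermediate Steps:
H = Rational(-7, 3) (H = Mul(-35, Pow(15, -1)) = Mul(-35, Rational(1, 15)) = Rational(-7, 3) ≈ -2.3333)
Function('s')(t) = Add(t, Mul(2, Pow(t, 2))) (Function('s')(t) = Add(Add(Pow(t, 2), Pow(t, 2)), t) = Add(Mul(2, Pow(t, 2)), t) = Add(t, Mul(2, Pow(t, 2))))
Add(Function('s')(13), Mul(144, H)) = Add(Mul(13, Add(1, Mul(2, 13))), Mul(144, Rational(-7, 3))) = Add(Mul(13, Add(1, 26)), -336) = Add(Mul(13, 27), -336) = Add(351, -336) = 15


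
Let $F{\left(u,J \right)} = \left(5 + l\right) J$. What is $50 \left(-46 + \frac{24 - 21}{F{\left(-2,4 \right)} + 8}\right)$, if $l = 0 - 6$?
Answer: $- \frac{4525}{2} \approx -2262.5$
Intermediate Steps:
$l = -6$ ($l = 0 - 6 = -6$)
$F{\left(u,J \right)} = - J$ ($F{\left(u,J \right)} = \left(5 - 6\right) J = - J$)
$50 \left(-46 + \frac{24 - 21}{F{\left(-2,4 \right)} + 8}\right) = 50 \left(-46 + \frac{24 - 21}{\left(-1\right) 4 + 8}\right) = 50 \left(-46 + \frac{3}{-4 + 8}\right) = 50 \left(-46 + \frac{3}{4}\right) = 50 \left(- \frac{181}{4}\right) = - \frac{4525}{2}$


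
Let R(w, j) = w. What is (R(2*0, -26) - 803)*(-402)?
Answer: 322806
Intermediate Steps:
(R(2*0, -26) - 803)*(-402) = (2*0 - 803)*(-402) = (0 - 803)*(-402) = -803*(-402) = 322806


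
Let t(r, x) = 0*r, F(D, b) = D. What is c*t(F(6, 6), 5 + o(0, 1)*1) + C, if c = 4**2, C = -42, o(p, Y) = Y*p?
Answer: -42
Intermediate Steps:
t(r, x) = 0
c = 16
c*t(F(6, 6), 5 + o(0, 1)*1) + C = 16*0 - 42 = 0 - 42 = -42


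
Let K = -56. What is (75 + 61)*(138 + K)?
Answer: 11152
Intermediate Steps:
(75 + 61)*(138 + K) = (75 + 61)*(138 - 56) = 136*82 = 11152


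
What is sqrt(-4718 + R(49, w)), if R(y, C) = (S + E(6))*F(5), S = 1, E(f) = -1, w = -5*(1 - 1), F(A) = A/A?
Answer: I*sqrt(4718) ≈ 68.688*I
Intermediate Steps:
F(A) = 1
w = 0 (w = -5*0 = 0)
R(y, C) = 0 (R(y, C) = (1 - 1)*1 = 0*1 = 0)
sqrt(-4718 + R(49, w)) = sqrt(-4718 + 0) = sqrt(-4718) = I*sqrt(4718)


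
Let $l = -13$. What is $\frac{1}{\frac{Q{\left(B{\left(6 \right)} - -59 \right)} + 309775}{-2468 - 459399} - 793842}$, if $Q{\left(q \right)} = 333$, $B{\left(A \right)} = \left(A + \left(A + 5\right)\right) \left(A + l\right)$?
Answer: $- \frac{461867}{366649733122} \approx -1.2597 \cdot 10^{-6}$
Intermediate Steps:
$B{\left(A \right)} = \left(-13 + A\right) \left(5 + 2 A\right)$ ($B{\left(A \right)} = \left(A + \left(A + 5\right)\right) \left(A - 13\right) = \left(A + \left(5 + A\right)\right) \left(-13 + A\right) = \left(5 + 2 A\right) \left(-13 + A\right) = \left(-13 + A\right) \left(5 + 2 A\right)$)
$\frac{1}{\frac{Q{\left(B{\left(6 \right)} - -59 \right)} + 309775}{-2468 - 459399} - 793842} = \frac{1}{\frac{333 + 309775}{-2468 - 459399} - 793842} = \frac{1}{\frac{310108}{-461867} - 793842} = \frac{1}{310108 \left(- \frac{1}{461867}\right) - 793842} = \frac{1}{- \frac{310108}{461867} - 793842} = \frac{1}{- \frac{366649733122}{461867}} = - \frac{461867}{366649733122}$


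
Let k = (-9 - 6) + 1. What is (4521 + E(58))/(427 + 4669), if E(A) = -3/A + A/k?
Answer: 1833823/2068976 ≈ 0.88634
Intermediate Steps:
k = -14 (k = -15 + 1 = -14)
E(A) = -3/A - A/14 (E(A) = -3/A + A/(-14) = -3/A + A*(-1/14) = -3/A - A/14)
(4521 + E(58))/(427 + 4669) = (4521 + (-3/58 - 1/14*58))/(427 + 4669) = (4521 + (-3*1/58 - 29/7))/5096 = (4521 + (-3/58 - 29/7))*(1/5096) = (4521 - 1703/406)*(1/5096) = (1833823/406)*(1/5096) = 1833823/2068976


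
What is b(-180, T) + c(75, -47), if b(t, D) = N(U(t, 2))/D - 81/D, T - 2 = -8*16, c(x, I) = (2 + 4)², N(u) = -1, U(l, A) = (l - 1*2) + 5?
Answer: 2309/63 ≈ 36.651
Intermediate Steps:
U(l, A) = 3 + l (U(l, A) = (l - 2) + 5 = (-2 + l) + 5 = 3 + l)
c(x, I) = 36 (c(x, I) = 6² = 36)
T = -126 (T = 2 - 8*16 = 2 - 128 = -126)
b(t, D) = -82/D (b(t, D) = -1/D - 81/D = -82/D)
b(-180, T) + c(75, -47) = -82/(-126) + 36 = -82*(-1/126) + 36 = 41/63 + 36 = 2309/63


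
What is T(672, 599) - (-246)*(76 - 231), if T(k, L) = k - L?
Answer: -38057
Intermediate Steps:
T(672, 599) - (-246)*(76 - 231) = (672 - 1*599) - (-246)*(76 - 231) = (672 - 599) - (-246)*(-155) = 73 - 1*38130 = 73 - 38130 = -38057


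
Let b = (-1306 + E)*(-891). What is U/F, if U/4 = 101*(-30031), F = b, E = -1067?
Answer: -12132524/2114343 ≈ -5.7382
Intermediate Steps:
b = 2114343 (b = (-1306 - 1067)*(-891) = -2373*(-891) = 2114343)
F = 2114343
U = -12132524 (U = 4*(101*(-30031)) = 4*(-3033131) = -12132524)
U/F = -12132524/2114343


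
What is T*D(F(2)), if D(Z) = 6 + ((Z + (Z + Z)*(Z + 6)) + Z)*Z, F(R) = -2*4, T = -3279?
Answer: 400038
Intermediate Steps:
F(R) = -8
D(Z) = 6 + Z*(2*Z + 2*Z*(6 + Z)) (D(Z) = 6 + ((Z + (2*Z)*(6 + Z)) + Z)*Z = 6 + ((Z + 2*Z*(6 + Z)) + Z)*Z = 6 + (2*Z + 2*Z*(6 + Z))*Z = 6 + Z*(2*Z + 2*Z*(6 + Z)))
T*D(F(2)) = -3279*(6 + 2*(-8)**3 + 14*(-8)**2) = -3279*(6 + 2*(-512) + 14*64) = -3279*(6 - 1024 + 896) = -3279*(-122) = 400038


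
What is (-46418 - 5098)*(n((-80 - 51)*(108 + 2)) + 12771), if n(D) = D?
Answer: 84434724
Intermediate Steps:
(-46418 - 5098)*(n((-80 - 51)*(108 + 2)) + 12771) = (-46418 - 5098)*((-80 - 51)*(108 + 2) + 12771) = -51516*(-131*110 + 12771) = -51516*(-14410 + 12771) = -51516*(-1639) = 84434724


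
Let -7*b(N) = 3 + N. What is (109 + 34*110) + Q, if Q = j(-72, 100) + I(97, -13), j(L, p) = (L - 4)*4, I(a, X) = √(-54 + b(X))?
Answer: 3545 + 4*I*√161/7 ≈ 3545.0 + 7.2506*I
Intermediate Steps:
b(N) = -3/7 - N/7 (b(N) = -(3 + N)/7 = -3/7 - N/7)
I(a, X) = √(-381/7 - X/7) (I(a, X) = √(-54 + (-3/7 - X/7)) = √(-381/7 - X/7))
j(L, p) = -16 + 4*L (j(L, p) = (-4 + L)*4 = -16 + 4*L)
Q = -304 + 4*I*√161/7 (Q = (-16 + 4*(-72)) + √(-2667 - 7*(-13))/7 = (-16 - 288) + √(-2667 + 91)/7 = -304 + √(-2576)/7 = -304 + (4*I*√161)/7 = -304 + 4*I*√161/7 ≈ -304.0 + 7.2506*I)
(109 + 34*110) + Q = (109 + 34*110) + (-304 + 4*I*√161/7) = (109 + 3740) + (-304 + 4*I*√161/7) = 3849 + (-304 + 4*I*√161/7) = 3545 + 4*I*√161/7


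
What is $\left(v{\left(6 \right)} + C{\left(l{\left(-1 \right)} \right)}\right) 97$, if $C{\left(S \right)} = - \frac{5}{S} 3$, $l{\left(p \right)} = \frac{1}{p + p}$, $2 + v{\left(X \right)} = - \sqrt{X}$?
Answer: $2716 - 97 \sqrt{6} \approx 2478.4$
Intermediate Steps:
$v{\left(X \right)} = -2 - \sqrt{X}$
$l{\left(p \right)} = \frac{1}{2 p}$
$C{\left(S \right)} = - \frac{15}{S}$
$\left(v{\left(6 \right)} + C{\left(l{\left(-1 \right)} \right)}\right) 97 = \left(\left(-2 - \sqrt{6}\right) - \frac{15}{\frac{1}{2} \frac{1}{-1}}\right) 97 = \left(\left(-2 - \sqrt{6}\right) - \frac{15}{\frac{1}{2} \left(-1\right)}\right) 97 = \left(\left(-2 - \sqrt{6}\right) - \frac{15}{- \frac{1}{2}}\right) 97 = \left(\left(-2 - \sqrt{6}\right) - -30\right) 97 = \left(\left(-2 - \sqrt{6}\right) + 30\right) 97 = \left(28 - \sqrt{6}\right) 97 = 2716 - 97 \sqrt{6}$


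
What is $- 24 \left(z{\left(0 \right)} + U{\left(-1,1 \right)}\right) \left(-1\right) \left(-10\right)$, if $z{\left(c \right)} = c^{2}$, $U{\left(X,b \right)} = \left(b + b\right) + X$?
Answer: $-240$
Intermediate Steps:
$U{\left(X,b \right)} = X + 2 b$ ($U{\left(X,b \right)} = 2 b + X = X + 2 b$)
$- 24 \left(z{\left(0 \right)} + U{\left(-1,1 \right)}\right) \left(-1\right) \left(-10\right) = - 24 \left(0^{2} + \left(-1 + 2 \cdot 1\right)\right) \left(-1\right) \left(-10\right) = - 24 \left(0 + \left(-1 + 2\right)\right) \left(-1\right) \left(-10\right) = - 24 \left(0 + 1\right) \left(-1\right) \left(-10\right) = - 24 \cdot 1 \left(-1\right) \left(-10\right) = \left(-24\right) \left(-1\right) \left(-10\right) = 24 \left(-10\right) = -240$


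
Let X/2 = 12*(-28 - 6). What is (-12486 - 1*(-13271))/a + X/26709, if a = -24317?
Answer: -13603079/216494251 ≈ -0.062833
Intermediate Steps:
X = -816 (X = 2*(12*(-28 - 6)) = 2*(12*(-34)) = 2*(-408) = -816)
(-12486 - 1*(-13271))/a + X/26709 = (-12486 - 1*(-13271))/(-24317) - 816/26709 = (-12486 + 13271)*(-1/24317) - 816*1/26709 = 785*(-1/24317) - 272/8903 = -785/24317 - 272/8903 = -13603079/216494251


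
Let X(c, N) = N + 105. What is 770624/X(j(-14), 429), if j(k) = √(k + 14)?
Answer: 385312/267 ≈ 1443.1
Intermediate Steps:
j(k) = √(14 + k)
X(c, N) = 105 + N
770624/X(j(-14), 429) = 770624/(105 + 429) = 770624/534 = 770624*(1/534) = 385312/267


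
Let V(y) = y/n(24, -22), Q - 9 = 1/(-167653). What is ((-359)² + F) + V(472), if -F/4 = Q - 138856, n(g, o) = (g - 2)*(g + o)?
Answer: 1261937040325/1844183 ≈ 6.8428e+5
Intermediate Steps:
Q = 1508876/167653 (Q = 9 + 1/(-167653) = 9 - 1/167653 = 1508876/167653 ≈ 9.0000)
n(g, o) = (-2 + g)*(g + o)
F = 93112464368/167653 (F = -4*(1508876/167653 - 138856) = -4*(-23278116092/167653) = 93112464368/167653 ≈ 5.5539e+5)
V(y) = y/44 (V(y) = y/(24² - 2*24 - 2*(-22) + 24*(-22)) = y/(576 - 48 + 44 - 528) = y/44)
((-359)² + F) + V(472) = ((-359)² + 93112464368/167653) + (1/44)*472 = (128881 + 93112464368/167653) + 118/11 = 114719750661/167653 + 118/11 = 1261937040325/1844183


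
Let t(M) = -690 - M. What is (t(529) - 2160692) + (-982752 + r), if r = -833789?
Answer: -3978452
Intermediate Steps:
(t(529) - 2160692) + (-982752 + r) = ((-690 - 1*529) - 2160692) + (-982752 - 833789) = ((-690 - 529) - 2160692) - 1816541 = (-1219 - 2160692) - 1816541 = -2161911 - 1816541 = -3978452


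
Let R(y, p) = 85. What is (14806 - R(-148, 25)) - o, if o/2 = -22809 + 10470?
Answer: 39399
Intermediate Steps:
o = -24678 (o = 2*(-22809 + 10470) = 2*(-12339) = -24678)
(14806 - R(-148, 25)) - o = (14806 - 1*85) - 1*(-24678) = (14806 - 85) + 24678 = 14721 + 24678 = 39399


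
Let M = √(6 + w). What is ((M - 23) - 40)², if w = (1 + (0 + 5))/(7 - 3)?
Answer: (126 - √30)²/4 ≈ 3631.4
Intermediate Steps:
w = 3/2 (w = (1 + 5)/4 = 6*(¼) = 3/2 ≈ 1.5000)
M = √30/2 (M = √(6 + 3/2) = √(15/2) = √30/2 ≈ 2.7386)
((M - 23) - 40)² = ((√30/2 - 23) - 40)² = ((-23 + √30/2) - 40)² = (-63 + √30/2)²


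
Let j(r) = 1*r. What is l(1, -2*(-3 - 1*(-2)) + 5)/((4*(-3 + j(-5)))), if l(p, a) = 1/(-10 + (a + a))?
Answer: -1/128 ≈ -0.0078125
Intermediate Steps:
j(r) = r
l(p, a) = 1/(-10 + 2*a)
l(1, -2*(-3 - 1*(-2)) + 5)/((4*(-3 + j(-5)))) = (1/(2*(-5 + (-2*(-3 - 1*(-2)) + 5))))/((4*(-3 - 5))) = (1/(2*(-5 + (-2*(-3 + 2) + 5))))/((4*(-8))) = (1/(2*(-5 + (-2*(-1) + 5))))/(-32) = (1/(2*(-5 + (2 + 5))))*(-1/32) = (1/(2*(-5 + 7)))*(-1/32) = ((½)/2)*(-1/32) = ((½)*(½))*(-1/32) = (¼)*(-1/32) = -1/128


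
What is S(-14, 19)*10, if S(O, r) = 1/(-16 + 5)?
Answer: -10/11 ≈ -0.90909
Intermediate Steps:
S(O, r) = -1/11 (S(O, r) = 1/(-11) = -1/11)
S(-14, 19)*10 = -1/11*10 = -10/11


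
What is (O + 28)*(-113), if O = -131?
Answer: 11639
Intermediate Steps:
(O + 28)*(-113) = (-131 + 28)*(-113) = -103*(-113) = 11639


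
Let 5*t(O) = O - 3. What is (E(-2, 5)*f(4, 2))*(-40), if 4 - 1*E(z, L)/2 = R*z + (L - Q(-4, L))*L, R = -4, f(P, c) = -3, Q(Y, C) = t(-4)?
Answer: -8640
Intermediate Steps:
t(O) = -3/5 + O/5 (t(O) = (O - 3)/5 = (-3 + O)/5 = -3/5 + O/5)
Q(Y, C) = -7/5 (Q(Y, C) = -3/5 + (1/5)*(-4) = -3/5 - 4/5 = -7/5)
E(z, L) = 8 + 8*z - 2*L*(7/5 + L) (E(z, L) = 8 - 2*(-4*z + (L - 1*(-7/5))*L) = 8 - 2*(-4*z + (L + 7/5)*L) = 8 - 2*(-4*z + (7/5 + L)*L) = 8 - 2*(-4*z + L*(7/5 + L)) = 8 + (8*z - 2*L*(7/5 + L)) = 8 + 8*z - 2*L*(7/5 + L))
(E(-2, 5)*f(4, 2))*(-40) = ((8 - 2*5**2 + 8*(-2) - 14/5*5)*(-3))*(-40) = ((8 - 2*25 - 16 - 14)*(-3))*(-40) = ((8 - 50 - 16 - 14)*(-3))*(-40) = -72*(-3)*(-40) = 216*(-40) = -8640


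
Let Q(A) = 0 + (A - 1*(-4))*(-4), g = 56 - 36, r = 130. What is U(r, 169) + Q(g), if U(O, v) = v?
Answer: 73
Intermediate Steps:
g = 20
Q(A) = -16 - 4*A (Q(A) = 0 + (A + 4)*(-4) = 0 + (4 + A)*(-4) = 0 + (-16 - 4*A) = -16 - 4*A)
U(r, 169) + Q(g) = 169 + (-16 - 4*20) = 169 + (-16 - 80) = 169 - 96 = 73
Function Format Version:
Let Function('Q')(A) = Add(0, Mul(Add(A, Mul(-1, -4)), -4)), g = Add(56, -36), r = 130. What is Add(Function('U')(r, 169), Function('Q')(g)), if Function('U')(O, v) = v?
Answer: 73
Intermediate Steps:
g = 20
Function('Q')(A) = Add(-16, Mul(-4, A)) (Function('Q')(A) = Add(0, Mul(Add(A, 4), -4)) = Add(0, Mul(Add(4, A), -4)) = Add(0, Add(-16, Mul(-4, A))) = Add(-16, Mul(-4, A)))
Add(Function('U')(r, 169), Function('Q')(g)) = Add(169, Add(-16, Mul(-4, 20))) = Add(169, Add(-16, -80)) = Add(169, -96) = 73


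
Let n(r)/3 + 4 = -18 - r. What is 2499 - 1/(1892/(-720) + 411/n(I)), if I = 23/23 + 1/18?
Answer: 63994881/25607 ≈ 2499.1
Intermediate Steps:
I = 19/18 (I = 23*(1/23) + 1*(1/18) = 1 + 1/18 = 19/18 ≈ 1.0556)
n(r) = -66 - 3*r (n(r) = -12 + 3*(-18 - r) = -12 + (-54 - 3*r) = -66 - 3*r)
2499 - 1/(1892/(-720) + 411/n(I)) = 2499 - 1/(1892/(-720) + 411/(-66 - 3*19/18)) = 2499 - 1/(1892*(-1/720) + 411/(-66 - 19/6)) = 2499 - 1/(-473/180 + 411/(-415/6)) = 2499 - 1/(-473/180 + 411*(-6/415)) = 2499 - 1/(-473/180 - 2466/415) = 2499 - 1/(-25607/2988) = 2499 - 1*(-2988/25607) = 2499 + 2988/25607 = 63994881/25607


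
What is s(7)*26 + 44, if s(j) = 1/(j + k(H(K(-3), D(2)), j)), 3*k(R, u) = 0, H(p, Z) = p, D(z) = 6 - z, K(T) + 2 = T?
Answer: 334/7 ≈ 47.714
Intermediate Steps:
K(T) = -2 + T
k(R, u) = 0 (k(R, u) = (⅓)*0 = 0)
s(j) = 1/j (s(j) = 1/(j + 0) = 1/j)
s(7)*26 + 44 = 26/7 + 44 = 334/7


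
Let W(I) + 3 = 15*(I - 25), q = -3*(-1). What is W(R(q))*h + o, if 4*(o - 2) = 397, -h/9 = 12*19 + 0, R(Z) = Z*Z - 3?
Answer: 2364309/4 ≈ 5.9108e+5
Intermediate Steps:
q = 3
R(Z) = -3 + Z² (R(Z) = Z² - 3 = -3 + Z²)
h = -2052 (h = -9*(12*19 + 0) = -9*(228 + 0) = -9*228 = -2052)
o = 405/4 (o = 2 + (¼)*397 = 2 + 397/4 = 405/4 ≈ 101.25)
W(I) = -378 + 15*I (W(I) = -3 + 15*(I - 25) = -3 + 15*(-25 + I) = -3 + (-375 + 15*I) = -378 + 15*I)
W(R(q))*h + o = (-378 + 15*(-3 + 3²))*(-2052) + 405/4 = (-378 + 15*(-3 + 9))*(-2052) + 405/4 = (-378 + 15*6)*(-2052) + 405/4 = (-378 + 90)*(-2052) + 405/4 = -288*(-2052) + 405/4 = 590976 + 405/4 = 2364309/4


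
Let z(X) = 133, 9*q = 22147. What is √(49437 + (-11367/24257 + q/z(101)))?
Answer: √4632660430441565893/9678543 ≈ 222.38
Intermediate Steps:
q = 22147/9 (q = (⅑)*22147 = 22147/9 ≈ 2460.8)
√(49437 + (-11367/24257 + q/z(101))) = √(49437 + (-11367/24257 + (22147/9)/133)) = √(49437 + (-11367*1/24257 + (22147/9)*(1/133))) = √(49437 + (-11367/24257 + 22147/1197)) = √(49437 + 523613480/29035629) = √(1435958004353/29035629) = √4632660430441565893/9678543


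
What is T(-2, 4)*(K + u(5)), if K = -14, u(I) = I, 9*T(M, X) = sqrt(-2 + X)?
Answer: -sqrt(2) ≈ -1.4142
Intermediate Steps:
T(M, X) = sqrt(-2 + X)/9
T(-2, 4)*(K + u(5)) = (sqrt(-2 + 4)/9)*(-14 + 5) = (sqrt(2)/9)*(-9) = -sqrt(2)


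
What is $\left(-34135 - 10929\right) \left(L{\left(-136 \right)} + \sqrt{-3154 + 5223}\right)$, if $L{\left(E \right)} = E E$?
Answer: $-833503744 - 45064 \sqrt{2069} \approx -8.3555 \cdot 10^{8}$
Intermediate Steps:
$L{\left(E \right)} = E^{2}$
$\left(-34135 - 10929\right) \left(L{\left(-136 \right)} + \sqrt{-3154 + 5223}\right) = \left(-34135 - 10929\right) \left(\left(-136\right)^{2} + \sqrt{-3154 + 5223}\right) = - 45064 \left(18496 + \sqrt{2069}\right) = -833503744 - 45064 \sqrt{2069}$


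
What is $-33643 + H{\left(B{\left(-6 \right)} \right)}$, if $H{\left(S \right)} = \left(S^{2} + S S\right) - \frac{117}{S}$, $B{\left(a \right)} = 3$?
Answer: $-33664$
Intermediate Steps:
$H{\left(S \right)} = - \frac{117}{S} + 2 S^{2}$ ($H{\left(S \right)} = \left(S^{2} + S^{2}\right) - \frac{117}{S} = 2 S^{2} - \frac{117}{S} = - \frac{117}{S} + 2 S^{2}$)
$-33643 + H{\left(B{\left(-6 \right)} \right)} = -33643 + \frac{-117 + 2 \cdot 3^{3}}{3} = -33643 + \frac{-117 + 2 \cdot 27}{3} = -33643 + \frac{-117 + 54}{3} = -33643 + \frac{1}{3} \left(-63\right) = -33643 - 21 = -33664$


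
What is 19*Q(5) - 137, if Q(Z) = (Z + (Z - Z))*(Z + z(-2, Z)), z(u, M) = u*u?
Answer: 718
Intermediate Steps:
z(u, M) = u²
Q(Z) = Z*(4 + Z) (Q(Z) = (Z + (Z - Z))*(Z + (-2)²) = (Z + 0)*(Z + 4) = Z*(4 + Z))
19*Q(5) - 137 = 19*(5*(4 + 5)) - 137 = 19*(5*9) - 137 = 19*45 - 137 = 855 - 137 = 718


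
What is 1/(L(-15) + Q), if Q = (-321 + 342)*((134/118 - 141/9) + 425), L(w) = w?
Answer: 59/507686 ≈ 0.00011621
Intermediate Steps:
Q = 508571/59 (Q = 21*((134*(1/118) - 141*1/9) + 425) = 21*((67/59 - 47/3) + 425) = 21*(-2572/177 + 425) = 21*(72653/177) = 508571/59 ≈ 8619.8)
1/(L(-15) + Q) = 1/(-15 + 508571/59) = 1/(507686/59) = 59/507686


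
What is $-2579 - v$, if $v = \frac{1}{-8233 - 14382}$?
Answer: $- \frac{58324084}{22615} \approx -2579.0$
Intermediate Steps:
$v = - \frac{1}{22615}$ ($v = \frac{1}{-22615} = - \frac{1}{22615} \approx -4.4218 \cdot 10^{-5}$)
$-2579 - v = -2579 - - \frac{1}{22615} = -2579 + \frac{1}{22615} = - \frac{58324084}{22615}$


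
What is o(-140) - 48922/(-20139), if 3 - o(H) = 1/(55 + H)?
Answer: 9313954/1711815 ≈ 5.4410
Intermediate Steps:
o(H) = 3 - 1/(55 + H)
o(-140) - 48922/(-20139) = (164 + 3*(-140))/(55 - 140) - 48922/(-20139) = (164 - 420)/(-85) - 48922*(-1/20139) = -1/85*(-256) + 48922/20139 = 256/85 + 48922/20139 = 9313954/1711815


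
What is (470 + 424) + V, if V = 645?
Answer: 1539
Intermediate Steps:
(470 + 424) + V = (470 + 424) + 645 = 894 + 645 = 1539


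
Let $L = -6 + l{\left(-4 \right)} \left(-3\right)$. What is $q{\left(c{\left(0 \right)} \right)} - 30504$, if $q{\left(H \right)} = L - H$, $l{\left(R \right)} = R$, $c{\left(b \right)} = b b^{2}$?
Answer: $-30498$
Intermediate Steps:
$c{\left(b \right)} = b^{3}$
$L = 6$ ($L = -6 - -12 = -6 + 12 = 6$)
$q{\left(H \right)} = 6 - H$
$q{\left(c{\left(0 \right)} \right)} - 30504 = \left(6 - 0^{3}\right) - 30504 = \left(6 - 0\right) - 30504 = \left(6 + 0\right) - 30504 = 6 - 30504 = -30498$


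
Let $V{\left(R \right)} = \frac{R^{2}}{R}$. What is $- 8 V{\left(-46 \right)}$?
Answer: $368$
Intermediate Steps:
$V{\left(R \right)} = R$
$- 8 V{\left(-46 \right)} = \left(-8\right) \left(-46\right) = 368$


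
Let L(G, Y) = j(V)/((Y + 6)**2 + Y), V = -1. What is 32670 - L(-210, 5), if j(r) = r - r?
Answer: 32670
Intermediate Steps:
j(r) = 0
L(G, Y) = 0 (L(G, Y) = 0/((Y + 6)**2 + Y) = 0/((6 + Y)**2 + Y) = 0/(Y + (6 + Y)**2) = 0)
32670 - L(-210, 5) = 32670 - 1*0 = 32670 + 0 = 32670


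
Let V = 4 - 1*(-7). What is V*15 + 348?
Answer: 513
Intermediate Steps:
V = 11 (V = 4 + 7 = 11)
V*15 + 348 = 11*15 + 348 = 165 + 348 = 513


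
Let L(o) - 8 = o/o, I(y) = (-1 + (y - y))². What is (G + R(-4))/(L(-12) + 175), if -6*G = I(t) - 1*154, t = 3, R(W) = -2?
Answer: 47/368 ≈ 0.12772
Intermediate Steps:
I(y) = 1 (I(y) = (-1 + 0)² = (-1)² = 1)
L(o) = 9 (L(o) = 8 + o/o = 8 + 1 = 9)
G = 51/2 (G = -(1 - 1*154)/6 = -(1 - 154)/6 = -⅙*(-153) = 51/2 ≈ 25.500)
(G + R(-4))/(L(-12) + 175) = (51/2 - 2)/(9 + 175) = (47/2)/184 = (47/2)*(1/184) = 47/368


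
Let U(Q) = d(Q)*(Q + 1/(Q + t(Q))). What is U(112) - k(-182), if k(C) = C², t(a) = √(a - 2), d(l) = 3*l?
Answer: 28045052/6217 - 168*√110/6217 ≈ 4510.7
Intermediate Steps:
t(a) = √(-2 + a)
U(Q) = 3*Q*(Q + 1/(Q + √(-2 + Q))) (U(Q) = (3*Q)*(Q + 1/(Q + √(-2 + Q))) = 3*Q*(Q + 1/(Q + √(-2 + Q))))
U(112) - k(-182) = 3*112*(1 + 112² + 112*√(-2 + 112))/(112 + √(-2 + 112)) - 1*(-182)² = 3*112*(1 + 12544 + 112*√110)/(112 + √110) - 1*33124 = 3*112*(12545 + 112*√110)/(112 + √110) - 33124 = 336*(12545 + 112*√110)/(112 + √110) - 33124 = -33124 + 336*(12545 + 112*√110)/(112 + √110)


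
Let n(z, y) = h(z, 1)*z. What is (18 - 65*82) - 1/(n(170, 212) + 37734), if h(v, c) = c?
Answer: -201346049/37904 ≈ -5312.0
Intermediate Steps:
n(z, y) = z (n(z, y) = 1*z = z)
(18 - 65*82) - 1/(n(170, 212) + 37734) = (18 - 65*82) - 1/(170 + 37734) = (18 - 5330) - 1/37904 = -5312 - 1*1/37904 = -5312 - 1/37904 = -201346049/37904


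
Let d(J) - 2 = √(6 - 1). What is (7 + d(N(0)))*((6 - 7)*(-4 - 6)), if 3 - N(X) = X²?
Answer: 90 + 10*√5 ≈ 112.36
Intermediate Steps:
N(X) = 3 - X²
d(J) = 2 + √5 (d(J) = 2 + √(6 - 1) = 2 + √5)
(7 + d(N(0)))*((6 - 7)*(-4 - 6)) = (7 + (2 + √5))*((6 - 7)*(-4 - 6)) = (9 + √5)*(-1*(-10)) = (9 + √5)*10 = 90 + 10*√5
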